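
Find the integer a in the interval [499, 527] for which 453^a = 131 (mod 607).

512

Compute 453^499 mod 607 = 21, then multiply by 453 repeatedly:
  453^499=21  453^500=408  453^501=296  453^502=548  453^503=588
  453^504=498  453^505=397  453^506=169  453^507=75  453^508=590
  453^509=190  453^510=483  453^511=279  453^512=131
Found 131 at exponent 512.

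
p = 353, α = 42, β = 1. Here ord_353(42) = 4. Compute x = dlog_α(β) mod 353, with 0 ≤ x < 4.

Successive powers of 42 modulo 353:
  42^0=1
So 42^0 ≡ 1 (mod 353), giving x = 0.

0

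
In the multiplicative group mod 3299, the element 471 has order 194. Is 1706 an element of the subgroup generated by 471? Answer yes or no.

no

1706 ∈ ⟨471⟩ iff 1706^194 ≡ 1 (mod 3299), since |⟨471⟩| = 194.
1706^194 mod 3299 = 1622.
Since 1622 ≠ 1, 1706 does not lie in the subgroup.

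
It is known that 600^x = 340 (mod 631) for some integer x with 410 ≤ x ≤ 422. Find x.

410

Compute 600^410 mod 631 = 340, then multiply by 600 repeatedly:
  600^410=340
Found 340 at exponent 410.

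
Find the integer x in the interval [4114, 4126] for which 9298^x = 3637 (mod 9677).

4123

Compute 9298^4114 mod 9677 = 7147, then multiply by 9298 repeatedly:
  9298^4114=7147  9298^4115=847  9298^4116=8005  9298^4117=4683  9298^4118=5711
  9298^4119=3179  9298^4120=4784  9298^4121=6140  9298^4122=5097  9298^4123=3637
Found 3637 at exponent 4123.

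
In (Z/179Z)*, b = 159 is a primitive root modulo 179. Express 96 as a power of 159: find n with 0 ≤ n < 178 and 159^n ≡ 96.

Baby-step giant-step with m = ceil(sqrt(178)) = 14.
Baby table (159^j mod 179 for j=0..13):
  0:1  1:159  2:42  3:55  4:153  5:162  6:161  7:2
  8:139  9:84  10:110  11:127  12:145  13:143
Giant step factor: 159^(-14) ≡ 45 (mod 179).
Scan 96·45^i mod 179 for i = 0, 1, …:
  i=0: 96   i=1: 24   i=2: 6   i=3: 91
  i=4: 157   i=5: 84
Match at i=5, j=9: n = 5·14 + 9 = 79.

79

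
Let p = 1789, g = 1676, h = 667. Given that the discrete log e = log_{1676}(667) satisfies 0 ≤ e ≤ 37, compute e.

6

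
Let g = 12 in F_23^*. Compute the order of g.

11

The order of 12 must divide p − 1 = 22 = 2 · 11.
Divisors: 1, 2, 11, 22.
Check each in increasing order: 12^1 ≡ 12;  12^2 ≡ 6;  12^11 ≡ 1.
Smallest exponent giving 1 is 11.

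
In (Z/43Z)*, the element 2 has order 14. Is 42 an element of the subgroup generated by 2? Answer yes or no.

⟨2⟩ has order 14; its elements mod 43 are {1, 2, 4, 8, 11, 16, 21, 22, 27, 32, 35, 39, 41, 42}.
42 is in this set.

yes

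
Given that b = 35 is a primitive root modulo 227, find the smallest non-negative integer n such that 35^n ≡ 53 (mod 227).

38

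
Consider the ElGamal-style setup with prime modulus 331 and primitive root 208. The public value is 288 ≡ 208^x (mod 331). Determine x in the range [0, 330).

23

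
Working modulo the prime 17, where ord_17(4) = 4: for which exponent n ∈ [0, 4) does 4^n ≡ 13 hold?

Successive powers of 4 modulo 17:
  4^0=1  4^1=4  4^2=16  4^3=13
So 4^3 ≡ 13 (mod 17), giving n = 3.

3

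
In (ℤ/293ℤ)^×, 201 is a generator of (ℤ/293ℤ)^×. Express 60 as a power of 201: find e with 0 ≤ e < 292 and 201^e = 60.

Baby-step giant-step with m = ceil(sqrt(292)) = 18.
Baby table (201^j mod 293 for j=0..17):
  0:1  1:201  2:260  3:106  4:210  5:18  6:102  7:285
  8:150  9:264  10:31  11:78  12:149  13:63  14:64  15:265
  16:232  17:45
Giant step factor: 201^(-18) ≡ 239 (mod 293).
Scan 60·239^i mod 293 for i = 0, 1, …:
  i=0: 60   i=1: 276   i=2: 39   i=3: 238
  i=4: 40   i=5: 184   i=6: 26   i=7: 61
  i=8: 222   i=9: 25     …   i=15: 255
  i=16: 1
Match at i=16, j=0: e = 16·18 + 0 = 288.

288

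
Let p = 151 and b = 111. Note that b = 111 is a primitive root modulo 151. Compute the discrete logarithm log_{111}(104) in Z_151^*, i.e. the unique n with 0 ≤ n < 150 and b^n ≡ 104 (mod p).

83

Baby-step giant-step with m = ceil(sqrt(150)) = 13.
Baby table (111^j mod 151 for j=0..12):
  0:1  1:111  2:90  3:24  4:97  5:46  6:123  7:63
  8:47  9:83  10:2  11:71  12:29
Giant step factor: 111^(-13) ≡ 129 (mod 151).
Scan 104·129^i mod 151 for i = 0, 1, …:
  i=0: 104   i=1: 128   i=2: 53   i=3: 42
  i=4: 133   i=5: 94   i=6: 46
Match at i=6, j=5: n = 6·13 + 5 = 83.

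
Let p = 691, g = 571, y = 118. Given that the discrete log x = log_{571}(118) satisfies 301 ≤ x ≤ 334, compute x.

301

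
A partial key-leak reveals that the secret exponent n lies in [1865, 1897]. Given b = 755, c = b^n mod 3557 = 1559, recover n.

Compute 755^1865 mod 3557 = 2195, then multiply by 755 repeatedly:
  755^1865=2195  755^1866=3220  755^1867=1669  755^1868=917  755^1869=2277
  755^1870=1104  755^1871=1182  755^1872=3160  755^1873=2610  755^1874=3529
  755^1875=202  755^1876=3116  755^1877=1403  755^1878=2836  755^1879=3423
  755^1880=1983  755^1881=3225  755^1882=1887  755^1883=1885  755^1884=375
  755^1885=2122  755^1886=1460  755^1887=3187  755^1888=1653  755^1889=3065
  755^1890=2025  755^1891=2922  755^1892=770  755^1893=1559
Found 1559 at exponent 1893.

1893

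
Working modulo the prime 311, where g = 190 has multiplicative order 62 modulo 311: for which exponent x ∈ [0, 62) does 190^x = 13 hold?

Baby-step giant-step with m = ceil(sqrt(62)) = 8.
Baby table (190^j mod 311 for j=0..7):
  0:1  1:190  2:24  3:206  4:265  5:279  6:140  7:165
Giant step factor: 190^(-8) ≡ 260 (mod 311).
Scan 13·260^i mod 311 for i = 0, 1, …:
  i=0: 13   i=1: 270   i=2: 225   i=3: 32
  i=4: 234   i=5: 195   i=6: 7   i=7: 265
Match at i=7, j=4: x = 7·8 + 4 = 60.

60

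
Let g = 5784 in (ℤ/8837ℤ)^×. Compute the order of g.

The order of 5784 must divide p − 1 = 8836 = 2^2 · 47^2.
Divisors: 1, 2, 4, 47, 94, 188, 2209, 4418, 8836.
Check each in increasing order: 5784^1 ≡ 5784;  5784^2 ≡ 6611;  5784^4 ≡ 6356;  5784^47 ≡ 6539;  5784^94 ≡ 5115;  5784^188 ≡ 5705;  5784^2209 ≡ 1.
Smallest exponent giving 1 is 2209.

2209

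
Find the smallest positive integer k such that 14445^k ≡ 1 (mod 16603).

The order of 14445 must divide p − 1 = 16602 = 2 · 3 · 2767.
Divisors: 1, 2, 3, 6, 2767, 5534, 8301, 16602.
Check each in increasing order: 14445^1 ≡ 14445;  14445^2 ≡ 8124;  14445^3 ≡ 1176;  14445^6 ≡ 4927;  14445^2767 ≡ 7558;  14445^5534 ≡ 9044;  14445^8301 ≡ 1.
Smallest exponent giving 1 is 8301.

8301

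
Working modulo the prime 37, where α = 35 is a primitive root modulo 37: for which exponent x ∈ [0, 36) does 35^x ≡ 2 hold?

Successive powers of 35 modulo 37:
  35^0=1  35^1=35  35^2=4  35^3=29  35^4=16  35^5=5
  35^6=27  35^7=20  35^8=34  35^9=6  35^10=25  35^11=24
  35^12=26  35^13=22  35^14=30  35^15=14  35^16=9  35^17=19
  35^18=36  35^19=2
So 35^19 ≡ 2 (mod 37), giving x = 19.

19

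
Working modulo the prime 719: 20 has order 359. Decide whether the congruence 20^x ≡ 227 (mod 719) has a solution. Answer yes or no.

227 ∈ ⟨20⟩ iff 227^359 ≡ 1 (mod 719), since |⟨20⟩| = 359.
227^359 mod 719 = 1.
Since 1 = 1, 227 lies in the subgroup.

yes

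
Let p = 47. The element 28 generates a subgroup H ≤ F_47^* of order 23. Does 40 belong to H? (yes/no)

no

40 ∈ ⟨28⟩ iff 40^23 ≡ 1 (mod 47), since |⟨28⟩| = 23.
40^23 mod 47 = 46.
Since 46 ≠ 1, 40 does not lie in the subgroup.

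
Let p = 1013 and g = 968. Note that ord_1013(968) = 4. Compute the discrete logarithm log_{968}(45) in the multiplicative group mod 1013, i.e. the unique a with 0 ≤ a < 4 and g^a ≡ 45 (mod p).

3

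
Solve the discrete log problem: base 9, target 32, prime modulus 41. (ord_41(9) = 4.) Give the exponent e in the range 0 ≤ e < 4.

3

Successive powers of 9 modulo 41:
  9^0=1  9^1=9  9^2=40  9^3=32
So 9^3 ≡ 32 (mod 41), giving e = 3.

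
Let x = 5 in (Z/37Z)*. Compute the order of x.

36

The order of 5 must divide p − 1 = 36 = 2^2 · 3^2.
Divisors: 1, 2, 3, 4, 6, 9, 12, 18, 36.
Check each in increasing order: 5^1 ≡ 5;  5^2 ≡ 25;  5^3 ≡ 14;  5^4 ≡ 33;  5^6 ≡ 11;  5^9 ≡ 6;  5^12 ≡ 10;  5^18 ≡ 36;  5^36 ≡ 1.
Smallest exponent giving 1 is 36.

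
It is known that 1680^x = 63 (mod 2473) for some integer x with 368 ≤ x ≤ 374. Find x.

370

Compute 1680^368 mod 2473 = 147, then multiply by 1680 repeatedly:
  1680^368=147  1680^369=2133  1680^370=63
Found 63 at exponent 370.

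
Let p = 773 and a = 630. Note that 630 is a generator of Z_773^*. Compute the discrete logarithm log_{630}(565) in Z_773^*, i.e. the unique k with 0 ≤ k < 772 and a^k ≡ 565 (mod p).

Baby-step giant-step with m = ceil(sqrt(772)) = 28.
Baby table (630^j mod 773 for j=0..27):
  0:1  1:630  2:351  3:52  4:294  5:473  6:385  7:601
  8:633  9:695  10:332  11:450  12:582  13:258  14:210  15:117
  16:275  17:98  18:673  19:386  20:458  21:211  22:747  23:626
  24:150  25:194  26:86  27:70
Giant step factor: 630^(-28) ≡ 555 (mod 773).
Scan 565·555^i mod 773 for i = 0, 1, …:
  i=0: 565   i=1: 510   i=2: 132   i=3: 598
  i=4: 273   i=5: 7   i=6: 20   i=7: 278
  i=8: 463   i=9: 329   i=10: 167   i=11: 698
  i=12: 117
Match at i=12, j=15: k = 12·28 + 15 = 351.

351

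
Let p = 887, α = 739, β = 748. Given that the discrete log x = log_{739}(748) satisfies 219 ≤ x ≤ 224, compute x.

223

Compute 739^219 mod 887 = 804, then multiply by 739 repeatedly:
  739^219=804  739^220=753  739^221=318  739^222=834  739^223=748
Found 748 at exponent 223.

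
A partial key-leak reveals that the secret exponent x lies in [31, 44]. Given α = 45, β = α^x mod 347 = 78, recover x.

37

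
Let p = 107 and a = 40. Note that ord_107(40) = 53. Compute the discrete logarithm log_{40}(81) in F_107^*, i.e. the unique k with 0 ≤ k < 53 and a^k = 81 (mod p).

48

Baby-step giant-step with m = ceil(sqrt(53)) = 8.
Baby table (40^j mod 107 for j=0..7):
  0:1  1:40  2:102  3:14  4:25  5:37  6:89  7:29
Giant step factor: 40^(-8) ≡ 44 (mod 107).
Scan 81·44^i mod 107 for i = 0, 1, …:
  i=0: 81   i=1: 33   i=2: 61   i=3: 9
  i=4: 75   i=5: 90   i=6: 1
Match at i=6, j=0: k = 6·8 + 0 = 48.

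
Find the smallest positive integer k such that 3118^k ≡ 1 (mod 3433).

1716

The order of 3118 must divide p − 1 = 3432 = 2^3 · 3 · 11 · 13.
Divisors: 1, 2, 3, 4, 6, 8, 11, 12, 13, 22, 24, 26, 33, 39, 44, 52, 66, 78, 88, 104, 132, 143, 156, 264, 286, 312, 429, 572, 858, 1144, 1716, 3432.
Check each in increasing order: 3118^1 ≡ 3118;  3118^2 ≡ 3101;  3118^3 ≡ 1590;  3118^4 ≡ 368;  3118^6 ≡ 1412;  3118^8 ≡ 1537;  3118^11 ≡ 2967;  3118^12 ≡ 2604;  3118^13 ≡ 227;  3118^22 ≡ 877;  3118^24 ≡ 641;  3118^26 ≡ 34;  3118^33 ≡ 3278;  3118^39 ≡ 852;  3118^44 ≡ 137;  3118^52 ≡ 1156;  3118^66 ≡ 3427;  3118^78 ≡ 1541;  3118^88 ≡ 1604;  3118^104 ≡ 899;  3118^132 ≡ 36;  3118^143 ≡ 389;  3118^156 ≡ 2478;  3118^264 ≡ 1296;  3118^286 ≡ 269;  3118^312 ≡ 2280;  3118^429 ≡ 1651;  3118^572 ≡ 268;  3118^858 ≡ 3432;  3118^1144 ≡ 3164;  3118^1716 ≡ 1.
Smallest exponent giving 1 is 1716.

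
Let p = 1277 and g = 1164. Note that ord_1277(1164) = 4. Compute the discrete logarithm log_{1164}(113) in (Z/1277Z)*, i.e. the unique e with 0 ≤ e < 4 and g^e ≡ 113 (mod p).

Successive powers of 1164 modulo 1277:
  1164^0=1  1164^1=1164  1164^2=1276  1164^3=113
So 1164^3 ≡ 113 (mod 1277), giving e = 3.

3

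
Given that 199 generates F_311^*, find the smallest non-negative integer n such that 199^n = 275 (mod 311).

279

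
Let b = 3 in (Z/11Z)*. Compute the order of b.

5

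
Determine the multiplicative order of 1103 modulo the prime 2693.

2692

The order of 1103 must divide p − 1 = 2692 = 2^2 · 673.
Divisors: 1, 2, 4, 673, 1346, 2692.
Check each in increasing order: 1103^1 ≡ 1103;  1103^2 ≡ 2066;  1103^4 ≡ 2644;  1103^673 ≡ 859;  1103^1346 ≡ 2692;  1103^2692 ≡ 1.
Smallest exponent giving 1 is 2692.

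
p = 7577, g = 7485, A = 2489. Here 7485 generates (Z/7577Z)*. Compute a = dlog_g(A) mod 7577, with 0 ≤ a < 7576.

6708

Baby-step giant-step with m = ceil(sqrt(7576)) = 88.
Baby table (7485^j mod 7577 for j=0..87):
  0:1  1:7485  2:887  3:1743  4:6338  5:333  6:7249  7:7445
  8:4567  9:4148  10:4811  11:4431  12:1506  13:5411  14:2270  15:3316
  16:5585  17:1416  18:6114  19:5787  20:5563  21:3440  22:1754  23:5326
  24:2513  25:3691  26:1393  27:653  28:540  29:3359  30:1629  31:1672
  32:5293  33:5549  34:4728  35:4490  36:3655  37:4705  38:6606  39:5985
  40:2501  41:4795  42:5903  43:2468  44:254  45:6940  46:5565  47:3256
  48:3528  49:1235  50:35  51:4357  52:737  53:389  54:2097  55:4078
  56:3674  57:2957  58:728  59:1217  60:1691  61:3545  62:7248  63:7537
  64:3680  65:2405  66:6050  67:4098  68:1834  69:5543  70:5280  71:6745
  72:774  73:4562  74:4608  75:376  76:3293  77:124  78:3746  79:3910
  80:3976  81:5481  82:3407  83:4790  84:6363  85:5610  86:6693  87:5558
Giant step factor: 7485^(-88) ≡ 1529 (mod 7577).
Scan 2489·1529^i mod 7577 for i = 0, 1, …:
  i=0: 2489   i=1: 2027   i=2: 290   i=3: 3944
  i=4: 6661   i=5: 1181   i=6: 2423   i=7: 7191
  i=8: 812   i=9: 6497     …   i=75: 2749
  i=76: 5563
Match at i=76, j=20: a = 76·88 + 20 = 6708.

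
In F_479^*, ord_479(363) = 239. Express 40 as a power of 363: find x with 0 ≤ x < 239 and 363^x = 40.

Baby-step giant-step with m = ceil(sqrt(239)) = 16.
Baby table (363^j mod 479 for j=0..15):
  0:1  1:363  2:44  3:165  4:20  5:75  6:401  7:426
  8:400  9:63  10:356  11:377  12:336  13:302  14:414  15:355
Giant step factor: 363^(-16) ≡ 308 (mod 479).
Scan 40·308^i mod 479 for i = 0, 1, …:
  i=0: 40   i=1: 345   i=2: 401
Match at i=2, j=6: x = 2·16 + 6 = 38.

38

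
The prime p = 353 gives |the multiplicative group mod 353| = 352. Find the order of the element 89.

The order of 89 must divide p − 1 = 352 = 2^5 · 11.
Divisors: 1, 2, 4, 8, 11, 16, 22, 32, 44, 88, 176, 352.
Check each in increasing order: 89^1 ≡ 89;  89^2 ≡ 155;  89^4 ≡ 21;  89^8 ≡ 88;  89^11 ≡ 346;  89^16 ≡ 331;  89^22 ≡ 49;  89^32 ≡ 131;  89^44 ≡ 283;  89^88 ≡ 311;  89^176 ≡ 352;  89^352 ≡ 1.
Smallest exponent giving 1 is 352.

352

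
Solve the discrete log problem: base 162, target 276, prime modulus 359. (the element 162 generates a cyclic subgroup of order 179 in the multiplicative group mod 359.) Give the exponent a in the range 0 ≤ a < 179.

161

Baby-step giant-step with m = ceil(sqrt(179)) = 14.
Baby table (162^j mod 359 for j=0..13):
  0:1  1:162  2:37  3:250  4:292  5:275  6:34  7:123
  8:181  9:243  10:235  11:16  12:79  13:233
Giant step factor: 162^(-14) ≡ 176 (mod 359).
Scan 276·176^i mod 359 for i = 0, 1, …:
  i=0: 276   i=1: 111   i=2: 150   i=3: 193
  i=4: 222   i=5: 300   i=6: 27   i=7: 85
  i=8: 241   i=9: 54   i=10: 170   i=11: 123
Match at i=11, j=7: a = 11·14 + 7 = 161.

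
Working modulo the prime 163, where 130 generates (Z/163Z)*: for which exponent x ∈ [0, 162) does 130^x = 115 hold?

114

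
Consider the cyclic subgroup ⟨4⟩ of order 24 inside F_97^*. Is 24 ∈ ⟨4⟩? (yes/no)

yes

⟨4⟩ has order 24; its elements mod 97 are {1, 4, 6, 9, 16, 22, 24, 33, 35, 36, 43, 47, 50, 54, 61, 62, 64, 73, 75, 81, 88, 91, 93, 96}.
24 is in this set.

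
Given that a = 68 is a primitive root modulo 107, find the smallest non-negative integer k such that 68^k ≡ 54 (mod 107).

41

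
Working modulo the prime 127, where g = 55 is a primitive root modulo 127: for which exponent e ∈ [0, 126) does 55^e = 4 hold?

18

Successive powers of 55 modulo 127:
  55^0=1  55^1=55  55^2=104  55^3=5  55^4=21  55^5=12
  55^6=25  55^7=105  55^8=60  55^9=125  55^10=17  55^11=46
  55^12=117  55^13=85  55^14=103  55^15=77  55^16=44  55^17=7
  55^18=4
So 55^18 ≡ 4 (mod 127), giving e = 18.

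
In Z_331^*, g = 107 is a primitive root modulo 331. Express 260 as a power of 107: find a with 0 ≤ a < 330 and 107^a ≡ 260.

Baby-step giant-step with m = ceil(sqrt(330)) = 19.
Baby table (107^j mod 331 for j=0..18):
  0:1  1:107  2:195  3:12  4:291  5:23  6:144  7:182
  8:276  9:73  10:198  11:2  12:214  13:59  14:24  15:251
  16:46  17:288  18:33
Giant step factor: 107^(-19) ≡ 3 (mod 331).
Scan 260·3^i mod 331 for i = 0, 1, …:
  i=0: 260   i=1: 118   i=2: 23
Match at i=2, j=5: a = 2·19 + 5 = 43.

43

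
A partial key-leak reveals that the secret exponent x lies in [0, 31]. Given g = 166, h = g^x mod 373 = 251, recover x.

4

Compute 166^0 mod 373 = 1, then multiply by 166 repeatedly:
  166^0=1  166^1=166  166^2=327  166^3=197  166^4=251
Found 251 at exponent 4.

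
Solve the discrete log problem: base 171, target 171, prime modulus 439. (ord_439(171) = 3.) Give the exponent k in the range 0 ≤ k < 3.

1

Successive powers of 171 modulo 439:
  171^0=1  171^1=171
So 171^1 ≡ 171 (mod 439), giving k = 1.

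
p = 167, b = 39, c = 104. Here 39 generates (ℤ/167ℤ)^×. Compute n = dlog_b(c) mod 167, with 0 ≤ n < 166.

Baby-step giant-step with m = ceil(sqrt(166)) = 13.
Baby table (39^j mod 167 for j=0..12):
  0:1  1:39  2:18  3:34  4:157  5:111  6:154  7:161
  8:100  9:59  10:130  11:60  12:2
Giant step factor: 39^(-13) ≡ 15 (mod 167).
Scan 104·15^i mod 167 for i = 0, 1, …:
  i=0: 104   i=1: 57   i=2: 20   i=3: 133
  i=4: 158   i=5: 32   i=6: 146   i=7: 19
  i=8: 118   i=9: 100
Match at i=9, j=8: n = 9·13 + 8 = 125.

125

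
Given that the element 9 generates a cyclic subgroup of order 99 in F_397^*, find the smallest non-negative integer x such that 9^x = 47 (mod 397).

13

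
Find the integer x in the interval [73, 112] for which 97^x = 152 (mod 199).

89

Compute 97^73 mod 199 = 146, then multiply by 97 repeatedly:
  97^73=146  97^74=33  97^75=17  97^76=57  97^77=156
  97^78=8  97^79=179  97^80=50  97^81=74  97^82=14
  97^83=164  97^84=187  97^85=30  97^86=124  97^87=88
  97^88=178  97^89=152
Found 152 at exponent 89.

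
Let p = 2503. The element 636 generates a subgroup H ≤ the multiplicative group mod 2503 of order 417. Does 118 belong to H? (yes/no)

no

118 ∈ ⟨636⟩ iff 118^417 ≡ 1 (mod 2503), since |⟨636⟩| = 417.
118^417 mod 2503 = 1277.
Since 1277 ≠ 1, 118 does not lie in the subgroup.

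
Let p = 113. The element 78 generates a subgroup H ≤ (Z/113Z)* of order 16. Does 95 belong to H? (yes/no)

95 ∈ ⟨78⟩ iff 95^16 ≡ 1 (mod 113), since |⟨78⟩| = 16.
95^16 mod 113 = 1.
Since 1 = 1, 95 lies in the subgroup.

yes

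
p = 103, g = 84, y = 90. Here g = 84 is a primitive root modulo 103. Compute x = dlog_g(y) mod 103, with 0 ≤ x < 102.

Baby-step giant-step with m = ceil(sqrt(102)) = 11.
Baby table (84^j mod 103 for j=0..10):
  0:1  1:84  2:52  3:42  4:26  5:21  6:13  7:62
  8:58  9:31  10:29
Giant step factor: 84^(-11) ≡ 20 (mod 103).
Scan 90·20^i mod 103 for i = 0, 1, …:
  i=0: 90   i=1: 49   i=2: 53   i=3: 30
  i=4: 85   i=5: 52
Match at i=5, j=2: x = 5·11 + 2 = 57.

57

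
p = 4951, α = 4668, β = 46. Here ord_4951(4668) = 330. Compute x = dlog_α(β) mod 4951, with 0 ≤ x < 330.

17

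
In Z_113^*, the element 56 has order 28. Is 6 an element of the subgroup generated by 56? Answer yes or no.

no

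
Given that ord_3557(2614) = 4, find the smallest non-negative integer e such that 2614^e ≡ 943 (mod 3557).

3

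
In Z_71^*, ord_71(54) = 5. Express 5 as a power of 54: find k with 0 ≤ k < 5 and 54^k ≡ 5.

Successive powers of 54 modulo 71:
  54^0=1  54^1=54  54^2=5
So 54^2 ≡ 5 (mod 71), giving k = 2.

2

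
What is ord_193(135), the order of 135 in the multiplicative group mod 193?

The order of 135 must divide p − 1 = 192 = 2^6 · 3.
Divisors: 1, 2, 3, 4, 6, 8, 12, 16, 24, 32, 48, 64, 96, 192.
Check each in increasing order: 135^1 ≡ 135;  135^2 ≡ 83;  135^3 ≡ 11;  135^4 ≡ 134;  135^6 ≡ 121;  135^8 ≡ 7;  135^12 ≡ 166;  135^16 ≡ 49;  135^24 ≡ 150;  135^32 ≡ 85;  135^48 ≡ 112;  135^64 ≡ 84;  135^96 ≡ 192;  135^192 ≡ 1.
Smallest exponent giving 1 is 192.

192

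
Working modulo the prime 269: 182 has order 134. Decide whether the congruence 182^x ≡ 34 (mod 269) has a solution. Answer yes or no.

yes

34 ∈ ⟨182⟩ iff 34^134 ≡ 1 (mod 269), since |⟨182⟩| = 134.
34^134 mod 269 = 1.
Since 1 = 1, 34 lies in the subgroup.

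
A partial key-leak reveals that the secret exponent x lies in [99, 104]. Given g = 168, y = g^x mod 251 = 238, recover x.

Compute 168^99 mod 251 = 44, then multiply by 168 repeatedly:
  168^99=44  168^100=113  168^101=159  168^102=106  168^103=238
Found 238 at exponent 103.

103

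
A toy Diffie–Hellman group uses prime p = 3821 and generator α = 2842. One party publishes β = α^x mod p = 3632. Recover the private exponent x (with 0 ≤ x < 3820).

Baby-step giant-step with m = ceil(sqrt(3820)) = 62.
Baby table (2842^j mod 3821 for j=0..61):
  0:1  1:2842  2:3191  3:1589  4:3337  5:32  6:3061  7:2766
  8:1175  9:3617  10:1024  11:2427  12:629  13:3211  14:1114  15:2200
  16:1244  17:1023  18:3406  19:1259  20:1622  21:1598  22:2168  23:2004
  24:2078  25:2231  26:1463  27:598  28:2992  29:1539  30:2614  31:964
  32:31  33:219  34:3396  35:3407  36:280  37:992  38:3187  39:1684
  40:2036  41:1318  42:1176  43:2638  44:394  45:195  46:145  47:3243
  48:354  49:1145  50:2419  51:819  52:609  53:3686  54:2251  55:988
  56:3282  57:383  58:3322  59:3254  60:1048  61:1857
Giant step factor: 2842^(-62) ≡ 1884 (mod 3821).
Scan 3632·1884^i mod 3821 for i = 0, 1, …:
  i=0: 3632   i=1: 3098   i=2: 1965   i=3: 3332
  i=4: 3406
Match at i=4, j=18: x = 4·62 + 18 = 266.

266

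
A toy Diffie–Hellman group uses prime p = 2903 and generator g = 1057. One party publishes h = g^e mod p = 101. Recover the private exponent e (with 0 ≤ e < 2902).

1345

Baby-step giant-step with m = ceil(sqrt(2902)) = 54.
Baby table (1057^j mod 2903 for j=0..53):
  0:1  1:1057  2:2497  3:502  4:2268  5:2301  6:2346  7:560
  8:2611  9:1977  10:2432  11:1469  12:2531  13:1604  14:76  15:1951
  16:1077  17:413  18:1091  19:696  20:1213  21:1918  22:1032  23:2199
  24:1943  25:1330  26:758  27:2881  28:2873  29:223  30:568  31:2358
  32:1632  33:642  34:2195  35:618  36:51  37:1653  38:2518  39:2378
  40:2451  41:1231  42:623  43:2433  44:2526  45:2125  46:2106  47:2344
  48:1349  49:520  50:973  51:799  52:2673  53:742
Giant step factor: 1057^(-54) ≡ 6 (mod 2903).
Scan 101·6^i mod 2903 for i = 0, 1, …:
  i=0: 101   i=1: 606   i=2: 733   i=3: 1495
  i=4: 261   i=5: 1566   i=6: 687   i=7: 1219
  i=8: 1508   i=9: 339     …   i=23: 2022
  i=24: 520
Match at i=24, j=49: e = 24·54 + 49 = 1345.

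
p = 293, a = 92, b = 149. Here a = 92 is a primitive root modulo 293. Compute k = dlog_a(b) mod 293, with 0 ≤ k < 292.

Baby-step giant-step with m = ceil(sqrt(292)) = 18.
Baby table (92^j mod 293 for j=0..17):
  0:1  1:92  2:260  3:187  4:210  5:275  6:102  7:8
  8:150  9:29  10:31  11:215  12:149  13:230  14:64  15:28
  16:232  17:248
Giant step factor: 92^(-18) ≡ 239 (mod 293).
Scan 149·239^i mod 293 for i = 0, 1, …:
  i=0: 149
Match at i=0, j=12: k = 0·18 + 12 = 12.

12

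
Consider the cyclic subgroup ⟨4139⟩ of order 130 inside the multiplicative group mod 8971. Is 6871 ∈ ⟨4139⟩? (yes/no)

6871 ∈ ⟨4139⟩ iff 6871^130 ≡ 1 (mod 8971), since |⟨4139⟩| = 130.
6871^130 mod 8971 = 1.
Since 1 = 1, 6871 lies in the subgroup.

yes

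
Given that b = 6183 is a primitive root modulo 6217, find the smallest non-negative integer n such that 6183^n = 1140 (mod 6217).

5765

Baby-step giant-step with m = ceil(sqrt(6216)) = 79.
Baby table (6183^j mod 6217 for j=0..78):
  0:1  1:6183  2:1156  3:4215  4:5898  5:4629  6:4256  7:4504
  8:2289  9:2995  10:3859  11:5568  12:3415  13:2013  14:6162  15:1870
  16:4807  17:4421  18:5111  19:302  20:2166  21:960  22:4662  23:3134
  24:5350  25:4610  26:4902  27:1191  28:3025  29:2839  30:2946  31:5525
  32:4877  33:2041  34:5210  35:3153  36:4704  37:1706  38:4166  39:1347
  40:3938  41:2882  42:1484  43:5497  44:5829  45:758  46:5313  47:5868
  48:5649  49:661  50:2394  51:5642  52:899  53:519  54:1005  55:3132
  56:5418  57:2298  58:2689  59:1829  60:6201  61:544  62:155  63:947
  64:5104  65:540  66:291  67:2540  68:678  69:1816  70:426  71:4167
  72:1313  73:5094  74:880  75:1165  76:3909  77:3868  78:5262
Giant step factor: 6183^(-79) ≡ 5014 (mod 6217).
Scan 1140·5014^i mod 6217 for i = 0, 1, …:
  i=0: 1140   i=1: 2537   i=2: 536   i=3: 1760
  i=4: 2717   i=5: 1591   i=6: 863   i=7: 50
  i=8: 2020   i=9: 787     …   i=71: 4343
  i=72: 3868
Match at i=72, j=77: n = 72·79 + 77 = 5765.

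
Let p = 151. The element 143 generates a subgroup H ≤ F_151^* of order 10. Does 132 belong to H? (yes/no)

yes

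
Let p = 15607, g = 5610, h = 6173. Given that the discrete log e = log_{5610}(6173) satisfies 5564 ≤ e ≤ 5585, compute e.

Compute 5610^5564 mod 15607 = 1355, then multiply by 5610 repeatedly:
  5610^5564=1355  5610^5565=941  5610^5566=3844  5610^5567=11573  5610^5568=15017
  5610^5569=14391  5610^5570=14106  5610^5571=7170  5610^5572=4461  5610^5573=8189
  5610^5574=8889  5610^5575=2925  5610^5576=6293  5610^5577=696  5610^5578=2810
  5610^5579=1030  5610^5580=3710  5610^5581=8969  5610^5582=14729  5610^5583=6232
  5610^5584=1840  5610^5585=6173
Found 6173 at exponent 5585.

5585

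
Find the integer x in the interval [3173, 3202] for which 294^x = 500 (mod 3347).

3189

Compute 294^3173 mod 3347 = 2302, then multiply by 294 repeatedly:
  294^3173=2302  294^3174=694  294^3175=3216  294^3176=1650  294^3177=3132
  294^3178=383  294^3179=2151  294^3180=3158  294^3181=1333  294^3182=303
  294^3183=2060  294^3184=3180  294^3185=1107  294^3186=799  294^3187=616
  294^3188=366  294^3189=500
Found 500 at exponent 3189.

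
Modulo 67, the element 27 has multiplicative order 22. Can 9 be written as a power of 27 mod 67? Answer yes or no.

⟨27⟩ has order 22; its elements mod 67 are {1, 3, 5, 8, 9, 14, 15, 22, 24, 25, 27, 40, 42, 43, 45, 52, 53, 58, 59, 62, 64, 66}.
9 is in this set.

yes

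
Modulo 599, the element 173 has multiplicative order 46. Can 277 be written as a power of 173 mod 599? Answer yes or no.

yes

277 ∈ ⟨173⟩ iff 277^46 ≡ 1 (mod 599), since |⟨173⟩| = 46.
277^46 mod 599 = 1.
Since 1 = 1, 277 lies in the subgroup.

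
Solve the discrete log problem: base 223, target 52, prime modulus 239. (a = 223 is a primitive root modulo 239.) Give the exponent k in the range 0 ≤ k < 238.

231

Baby-step giant-step with m = ceil(sqrt(238)) = 16.
Baby table (223^j mod 239 for j=0..15):
  0:1  1:223  2:17  3:206  4:50  5:156  6:133  7:23
  8:110  9:152  10:197  11:194  12:3  13:191  14:51  15:140
Giant step factor: 223^(-16) ≡ 145 (mod 239).
Scan 52·145^i mod 239 for i = 0, 1, …:
  i=0: 52   i=1: 131   i=2: 114   i=3: 39
  i=4: 158   i=5: 205   i=6: 89   i=7: 238
  i=8: 94   i=9: 7     …   i=13: 104
  i=14: 23
Match at i=14, j=7: k = 14·16 + 7 = 231.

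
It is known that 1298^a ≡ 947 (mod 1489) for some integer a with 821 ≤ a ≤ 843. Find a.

830

Compute 1298^821 mod 1489 = 1168, then multiply by 1298 repeatedly:
  1298^821=1168  1298^822=262  1298^823=584  1298^824=131  1298^825=292
  1298^826=810  1298^827=146  1298^828=405  1298^829=73  1298^830=947
Found 947 at exponent 830.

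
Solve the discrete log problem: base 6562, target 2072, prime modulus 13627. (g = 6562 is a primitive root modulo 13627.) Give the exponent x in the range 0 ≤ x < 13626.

2289

Baby-step giant-step with m = ceil(sqrt(13626)) = 117.
Baby table (6562^j mod 13627 for j=0..116):
  0:1  1:6562  2:12151  3:3285  4:11883  5:2552  6:12268  7:7927
  8:2715  9:5341  10:12625  11:6717  12:7236  13:6164  14:3232  15:4772
  16:12645  17:1687  18:4970  19:3729  20:9233  21:1304  22:12719  23:10330
  24:4762  25:1533  26:2820  27:13001  28:7542  29:10967  30:1267  31:1584
  32:10434  33:5860  34:11553  35:3785  36:8776  37:410  38:5901  39:8055
  40:11404  41:7191  42:10668  43:1517  44:6844  45:9363  46:9490  47:11617
  48:1316  49:9701  50:6245  51:3301  52:7859  53:6190  54:10320  55:7277
  56:2666  57:10851  58:3187  59:9276  60:10930  61:3759  62:1688  63:11532
  64:2253  65:12518  66:13187  67:1644  68:8971  69:12689  70:4248  71:8161
  72:11999  73:632  74:4576  75:7431  76:4816  77:1579  78:4878  79:13240
  80:8755  81:12505  82:9643  83:7205  84:7147  85:8107  86:11953  87:12201
  88:4337  89:6218  90:3278  91:6830  92:12884  93:2900  94:6508  95:12105
  96:1227  97:11644  98:1339  99:10730  100:13178  101:10721  102:8628  103:10378
  104:6317  105:12447  106:10603  107:11051  108:7395  109:243  110:207  111:9261
  112:7889  113:12272  114:6921  115:10438  116:4854
Giant step factor: 6562^(-117) ≡ 8993 (mod 13627).
Scan 2072·8993^i mod 13627 for i = 0, 1, …:
  i=0: 2072   i=1: 5387   i=2: 1306   i=3: 12011
  i=4: 7321   i=5: 5716   i=6: 2944   i=7: 11758
  i=8: 7801   i=9: 2597     …   i=18: 8181
  i=19: 13187
Match at i=19, j=66: x = 19·117 + 66 = 2289.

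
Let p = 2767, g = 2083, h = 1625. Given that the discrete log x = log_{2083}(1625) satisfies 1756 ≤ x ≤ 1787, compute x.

Compute 2083^1756 mod 2767 = 2109, then multiply by 2083 repeatedly:
  2083^1756=2109  2083^1757=1818  2083^1758=1638  2083^1759=243  2083^1760=2575
  2083^1761=1279  2083^1762=2303  2083^1763=1938  2083^1764=2568  2083^1765=533
  2083^1766=672  2083^1767=2441  2083^1768=1624  2083^1769=1518  2083^1770=2080
  2083^1771=2285  2083^1772=415  2083^1773=1141  2083^1774=2617  2083^1775=221
  2083^1776=1021  2083^1777=1687  2083^1778=2698  2083^1779=157  2083^1780=525
  2083^1781=610  2083^1782=577  2083^1783=1013  2083^1784=1625
Found 1625 at exponent 1784.

1784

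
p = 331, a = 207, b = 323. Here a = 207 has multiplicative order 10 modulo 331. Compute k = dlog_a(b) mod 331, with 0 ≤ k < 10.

4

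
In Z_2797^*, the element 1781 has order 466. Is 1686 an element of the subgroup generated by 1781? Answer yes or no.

1686 ∈ ⟨1781⟩ iff 1686^466 ≡ 1 (mod 2797), since |⟨1781⟩| = 466.
1686^466 mod 2797 = 1.
Since 1 = 1, 1686 lies in the subgroup.

yes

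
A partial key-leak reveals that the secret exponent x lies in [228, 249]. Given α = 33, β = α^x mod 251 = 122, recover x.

Compute 33^228 mod 251 = 221, then multiply by 33 repeatedly:
  33^228=221  33^229=14  33^230=211  33^231=186  33^232=114
  33^233=248  33^234=152  33^235=247  33^236=119  33^237=162
  33^238=75  33^239=216  33^240=100  33^241=37  33^242=217
  33^243=133  33^244=122
Found 122 at exponent 244.

244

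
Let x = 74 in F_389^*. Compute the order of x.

97

The order of 74 must divide p − 1 = 388 = 2^2 · 97.
Divisors: 1, 2, 4, 97, 194, 388.
Check each in increasing order: 74^1 ≡ 74;  74^2 ≡ 30;  74^4 ≡ 122;  74^97 ≡ 1.
Smallest exponent giving 1 is 97.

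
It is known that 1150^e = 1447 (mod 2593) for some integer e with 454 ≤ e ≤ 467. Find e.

Compute 1150^454 mod 2593 = 1212, then multiply by 1150 repeatedly:
  1150^454=1212  1150^455=1359  1150^456=1864  1150^457=1782  1150^458=830
  1150^459=276  1150^460=1054  1150^461=1169  1150^462=1176  1150^463=1447
Found 1447 at exponent 463.

463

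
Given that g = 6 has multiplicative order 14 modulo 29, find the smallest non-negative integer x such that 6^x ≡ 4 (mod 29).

5

Successive powers of 6 modulo 29:
  6^0=1  6^1=6  6^2=7  6^3=13  6^4=20  6^5=4
So 6^5 ≡ 4 (mod 29), giving x = 5.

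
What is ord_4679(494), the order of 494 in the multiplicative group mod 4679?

The order of 494 must divide p − 1 = 4678 = 2 · 2339.
Divisors: 1, 2, 2339, 4678.
Check each in increasing order: 494^1 ≡ 494;  494^2 ≡ 728;  494^2339 ≡ 4678;  494^4678 ≡ 1.
Smallest exponent giving 1 is 4678.

4678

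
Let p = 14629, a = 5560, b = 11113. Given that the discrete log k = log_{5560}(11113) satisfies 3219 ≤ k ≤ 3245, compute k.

3230

Compute 5560^3219 mod 14629 = 9005, then multiply by 5560 repeatedly:
  5560^3219=9005  5560^3220=7362  5560^3221=778  5560^3222=10125  5560^3223=2608
  5560^3224=3141  5560^3225=11563  5560^3226=10454  5560^3227=3223  5560^3228=13984
  5560^3229=12534  5560^3230=11113
Found 11113 at exponent 3230.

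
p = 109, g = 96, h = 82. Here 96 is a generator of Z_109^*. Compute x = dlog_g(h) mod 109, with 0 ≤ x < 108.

Baby-step giant-step with m = ceil(sqrt(108)) = 11.
Baby table (96^j mod 109 for j=0..10):
  0:1  1:96  2:60  3:92  4:3  5:70  6:71  7:58
  8:9  9:101  10:104
Giant step factor: 96^(-11) ≡ 52 (mod 109).
Scan 82·52^i mod 109 for i = 0, 1, …:
  i=0: 82   i=1: 13   i=2: 22   i=3: 54
  i=4: 83   i=5: 65   i=6: 1
Match at i=6, j=0: x = 6·11 + 0 = 66.

66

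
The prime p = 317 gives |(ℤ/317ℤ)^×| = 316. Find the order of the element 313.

The order of 313 must divide p − 1 = 316 = 2^2 · 79.
Divisors: 1, 2, 4, 79, 158, 316.
Check each in increasing order: 313^1 ≡ 313;  313^2 ≡ 16;  313^4 ≡ 256;  313^79 ≡ 1.
Smallest exponent giving 1 is 79.

79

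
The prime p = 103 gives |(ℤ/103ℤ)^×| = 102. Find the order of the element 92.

51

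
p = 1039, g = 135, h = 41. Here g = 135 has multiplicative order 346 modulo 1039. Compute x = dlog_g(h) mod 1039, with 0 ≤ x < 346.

257

Baby-step giant-step with m = ceil(sqrt(346)) = 19.
Baby table (135^j mod 1039 for j=0..18):
  0:1  1:135  2:562  3:23  4:1027  5:458  6:529  7:763
  8:144  9:738  10:925  11:195  12:350  13:495  14:329  15:777
  16:995  17:294  18:208
Giant step factor: 135^(-19) ≡ 77 (mod 1039).
Scan 41·77^i mod 1039 for i = 0, 1, …:
  i=0: 41   i=1: 40   i=2: 1002   i=3: 268
  i=4: 895   i=5: 341   i=6: 282   i=7: 934
  i=8: 227   i=9: 855   i=10: 378   i=11: 14
  i=12: 39   i=13: 925
Match at i=13, j=10: x = 13·19 + 10 = 257.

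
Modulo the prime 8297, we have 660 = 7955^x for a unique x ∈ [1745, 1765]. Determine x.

1746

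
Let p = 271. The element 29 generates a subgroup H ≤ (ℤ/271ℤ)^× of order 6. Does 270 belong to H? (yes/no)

⟨29⟩ has order 6; its elements mod 271 are {1, 28, 29, 242, 243, 270}.
270 is in this set.

yes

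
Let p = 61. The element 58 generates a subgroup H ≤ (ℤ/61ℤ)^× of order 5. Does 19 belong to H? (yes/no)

19 ∈ ⟨58⟩ iff 19^5 ≡ 1 (mod 61), since |⟨58⟩| = 5.
19^5 mod 61 = 48.
Since 48 ≠ 1, 19 does not lie in the subgroup.

no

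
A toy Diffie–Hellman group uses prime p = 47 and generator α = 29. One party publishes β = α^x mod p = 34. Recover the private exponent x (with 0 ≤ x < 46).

22

Successive powers of 29 modulo 47:
  29^0=1  29^1=29  29^2=42  29^3=43  29^4=25  29^5=20
  29^6=16  29^7=41  29^8=14  29^9=30  29^10=24  29^11=38
  29^12=21  29^13=45  29^14=36  29^15=10  29^16=8  29^17=44
  29^18=7  29^19=15  29^20=12  29^21=19  29^22=34
So 29^22 ≡ 34 (mod 47), giving x = 22.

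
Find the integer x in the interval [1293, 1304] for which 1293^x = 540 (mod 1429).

1300

Compute 1293^1293 mod 1429 = 651, then multiply by 1293 repeatedly:
  1293^1293=651  1293^1294=62  1293^1295=142  1293^1296=694  1293^1297=1359
  1293^1298=946  1293^1299=1383  1293^1300=540
Found 540 at exponent 1300.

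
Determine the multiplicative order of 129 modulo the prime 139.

The order of 129 must divide p − 1 = 138 = 2 · 3 · 23.
Divisors: 1, 2, 3, 6, 23, 46, 69, 138.
Check each in increasing order: 129^1 ≡ 129;  129^2 ≡ 100;  129^3 ≡ 112;  129^6 ≡ 34;  129^23 ≡ 1.
Smallest exponent giving 1 is 23.

23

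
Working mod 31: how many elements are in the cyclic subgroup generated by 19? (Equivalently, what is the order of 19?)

15

The order of 19 must divide p − 1 = 30 = 2 · 3 · 5.
Divisors: 1, 2, 3, 5, 6, 10, 15, 30.
Check each in increasing order: 19^1 ≡ 19;  19^2 ≡ 20;  19^3 ≡ 8;  19^5 ≡ 5;  19^6 ≡ 2;  19^10 ≡ 25;  19^15 ≡ 1.
Smallest exponent giving 1 is 15.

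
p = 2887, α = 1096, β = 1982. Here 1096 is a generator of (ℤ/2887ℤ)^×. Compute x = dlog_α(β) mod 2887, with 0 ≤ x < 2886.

Baby-step giant-step with m = ceil(sqrt(2886)) = 54.
Baby table (1096^j mod 2887 for j=0..53):
  0:1  1:1096  2:224  3:109  4:1097  5:1320  6:333  7:1206
  8:2417  9:1653  10:1539  11:736  12:1183  13:305  14:2275  15:1919
  16:1488  17:2580  18:1307  19:520  20:1181  21:1000  22:1827  23:1701
  24:2181  25:2827  26:641  27:995  28:2121  29:581  30:1636  31:229
  32:2702  33:2217  34:1865  35:44  36:2032  37:1195  38:1909  39:2076
  40:340  41:217  42:1098  43:2416  44:557  45:1315  46:627  47:86
  48:1872  49:1942  50:713  51:1958  52:927  53:2655
Giant step factor: 1096^(-54) ≡ 2339 (mod 2887).
Scan 1982·2339^i mod 2887 for i = 0, 1, …:
  i=0: 1982   i=1: 2263   i=2: 1286   i=3: 2587
  i=4: 2728   i=5: 522   i=6: 2644   i=7: 362
  i=8: 827   i=9: 63   i=10: 120   i=11: 641
Match at i=11, j=26: x = 11·54 + 26 = 620.

620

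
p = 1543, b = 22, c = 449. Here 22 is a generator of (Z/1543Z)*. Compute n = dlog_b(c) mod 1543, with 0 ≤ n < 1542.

Baby-step giant-step with m = ceil(sqrt(1542)) = 40.
Baby table (22^j mod 1543 for j=0..39):
  0:1  1:22  2:484  3:1390  4:1263  5:12  6:264  7:1179
  8:1250  9:1269  10:144  11:82  12:261  13:1113  14:1341  15:185
  16:984  17:46  18:1012  19:662  20:677  21:1007  22:552  23:1343
  24:229  25:409  26:1283  27:452  28:686  29:1205  30:279  31:1509
  32:795  33:517  34:573  35:262  36:1135  37:282  38:32  39:704
Giant step factor: 22^(-40) ≡ 1410 (mod 1543).
Scan 449·1410^i mod 1543 for i = 0, 1, …:
  i=0: 449   i=1: 460   i=2: 540   i=3: 701
  i=4: 890   i=5: 441   i=6: 1524   i=7: 984
Match at i=7, j=16: n = 7·40 + 16 = 296.

296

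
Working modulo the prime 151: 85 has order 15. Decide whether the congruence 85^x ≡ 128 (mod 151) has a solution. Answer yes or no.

yes

128 ∈ ⟨85⟩ iff 128^15 ≡ 1 (mod 151), since |⟨85⟩| = 15.
128^15 mod 151 = 1.
Since 1 = 1, 128 lies in the subgroup.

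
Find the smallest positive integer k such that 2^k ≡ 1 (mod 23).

11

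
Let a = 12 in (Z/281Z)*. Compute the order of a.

280

The order of 12 must divide p − 1 = 280 = 2^3 · 5 · 7.
Divisors: 1, 2, 4, 5, 7, 8, 10, 14, 20, 28, 35, 40, 56, 70, 140, 280.
Check each in increasing order: 12^1 ≡ 12;  12^2 ≡ 144;  12^4 ≡ 223;  12^5 ≡ 147;  12^7 ≡ 93;  12^8 ≡ 273;  12^10 ≡ 253;  12^14 ≡ 219;  12^20 ≡ 222;  12^28 ≡ 191;  12^35 ≡ 60;  12^40 ≡ 109;  12^56 ≡ 232;  12^70 ≡ 228;  12^140 ≡ 280;  12^280 ≡ 1.
Smallest exponent giving 1 is 280.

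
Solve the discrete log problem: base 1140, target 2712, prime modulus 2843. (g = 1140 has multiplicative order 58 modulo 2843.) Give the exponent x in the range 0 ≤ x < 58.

53

Baby-step giant-step with m = ceil(sqrt(58)) = 8.
Baby table (1140^j mod 2843 for j=0..7):
  0:1  1:1140  2:349  3:2683  4:2395  5:1020  6:13  7:605
Giant step factor: 1140^(-8) ≡ 1831 (mod 2843).
Scan 2712·1831^i mod 2843 for i = 0, 1, …:
  i=0: 2712   i=1: 1794   i=2: 1149   i=3: 2842
  i=4: 1012   i=5: 2179   i=6: 1020
Match at i=6, j=5: x = 6·8 + 5 = 53.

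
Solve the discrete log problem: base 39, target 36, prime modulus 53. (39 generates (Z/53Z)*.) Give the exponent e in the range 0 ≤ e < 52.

44

Baby-step giant-step with m = ceil(sqrt(52)) = 8.
Baby table (39^j mod 53 for j=0..7):
  0:1  1:39  2:37  3:12  4:44  5:20  6:38  7:51
Giant step factor: 39^(-8) ≡ 36 (mod 53).
Scan 36·36^i mod 53 for i = 0, 1, …:
  i=0: 36   i=1: 24   i=2: 16   i=3: 46
  i=4: 13   i=5: 44
Match at i=5, j=4: e = 5·8 + 4 = 44.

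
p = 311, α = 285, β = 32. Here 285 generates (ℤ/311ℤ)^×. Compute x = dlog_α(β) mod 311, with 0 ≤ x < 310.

150

Baby-step giant-step with m = ceil(sqrt(310)) = 18.
Baby table (285^j mod 311 for j=0..17):
  0:1  1:285  2:54  3:151  4:117  5:68  6:98  7:251
  8:5  9:181  10:270  11:133  12:274  13:29  14:179  15:11
  16:25  17:283
Giant step factor: 285^(-18) ≡ 267 (mod 311).
Scan 32·267^i mod 311 for i = 0, 1, …:
  i=0: 32   i=1: 147   i=2: 63   i=3: 27
  i=4: 56   i=5: 24   i=6: 188   i=7: 125
  i=8: 98
Match at i=8, j=6: x = 8·18 + 6 = 150.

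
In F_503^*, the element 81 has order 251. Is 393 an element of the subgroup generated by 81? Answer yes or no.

yes

393 ∈ ⟨81⟩ iff 393^251 ≡ 1 (mod 503), since |⟨81⟩| = 251.
393^251 mod 503 = 1.
Since 1 = 1, 393 lies in the subgroup.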